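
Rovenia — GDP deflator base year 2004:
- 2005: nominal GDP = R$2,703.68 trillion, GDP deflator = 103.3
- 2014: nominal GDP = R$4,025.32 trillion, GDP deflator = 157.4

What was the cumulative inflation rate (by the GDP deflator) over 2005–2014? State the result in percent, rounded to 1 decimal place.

Price-level change = 157.4 / 103.3 − 1 = 0.5237.

52.4%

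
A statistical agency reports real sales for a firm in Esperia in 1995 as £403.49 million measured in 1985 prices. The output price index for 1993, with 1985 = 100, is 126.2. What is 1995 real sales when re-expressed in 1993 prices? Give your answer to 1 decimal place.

Real sales in 1993 prices = Real sales in 1985 prices × (P_1993/P_1985) = 403.49 × 1.262 = 509.20.

£509.2 million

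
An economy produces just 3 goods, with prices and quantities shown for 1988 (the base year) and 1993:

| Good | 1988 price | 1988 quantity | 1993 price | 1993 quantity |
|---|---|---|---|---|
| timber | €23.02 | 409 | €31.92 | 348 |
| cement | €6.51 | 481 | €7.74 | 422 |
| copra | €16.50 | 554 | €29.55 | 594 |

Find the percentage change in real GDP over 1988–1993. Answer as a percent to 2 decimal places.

Real GDP 1988 = Nominal GDP 1988 = 23.02·409 + 6.51·481 + 16.50·554 = 21687.49.
Real GDP 1993 (at 1988 prices) = 23.02·348 + 6.51·422 + 16.50·594 = 20559.18.
Real growth = 20559.18/21687.49 − 1 = -0.0520.

-5.20%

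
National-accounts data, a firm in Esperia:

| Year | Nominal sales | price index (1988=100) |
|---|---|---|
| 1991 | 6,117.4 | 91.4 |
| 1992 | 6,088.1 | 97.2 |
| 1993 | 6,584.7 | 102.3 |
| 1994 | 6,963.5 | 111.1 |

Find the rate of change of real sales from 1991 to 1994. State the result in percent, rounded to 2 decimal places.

Real sales 1991 = 6117.4/0.914 = 6693.00.
Real sales 1994 = 6963.5/1.111 = 6267.78.
Change = 6267.78/6693.00 − 1 = -0.0635.

-6.35%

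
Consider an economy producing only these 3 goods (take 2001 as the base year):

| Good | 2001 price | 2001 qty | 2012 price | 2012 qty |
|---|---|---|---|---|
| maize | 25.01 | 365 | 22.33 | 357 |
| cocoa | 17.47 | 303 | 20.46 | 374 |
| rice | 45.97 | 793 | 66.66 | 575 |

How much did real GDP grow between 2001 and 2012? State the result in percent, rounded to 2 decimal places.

-17.65%

Real GDP 2001 = Nominal GDP 2001 = 25.01·365 + 17.47·303 + 45.97·793 = 50876.27.
Real GDP 2012 (at 2001 prices) = 25.01·357 + 17.47·374 + 45.97·575 = 41895.10.
Real growth = 41895.10/50876.27 − 1 = -0.1765.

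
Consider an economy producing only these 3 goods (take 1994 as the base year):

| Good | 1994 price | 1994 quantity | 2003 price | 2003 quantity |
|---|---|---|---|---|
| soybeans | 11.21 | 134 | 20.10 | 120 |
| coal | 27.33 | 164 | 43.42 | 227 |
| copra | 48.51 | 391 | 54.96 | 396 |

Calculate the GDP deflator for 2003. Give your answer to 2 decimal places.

127.18

Nominal GDP 2003 = 20.10·120 + 43.42·227 + 54.96·396 = 34032.50.
Real GDP 2003 (at 1994 prices) = 11.21·120 + 27.33·227 + 48.51·396 = 26759.07.
Deflator = Nominal/Real × 100 = 34032.50/26759.07 × 100 = 127.181.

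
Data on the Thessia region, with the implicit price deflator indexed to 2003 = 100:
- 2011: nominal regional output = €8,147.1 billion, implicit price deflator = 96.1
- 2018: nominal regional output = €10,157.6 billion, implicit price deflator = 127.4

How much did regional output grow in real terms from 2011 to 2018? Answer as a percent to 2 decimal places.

Real regional output 2011 = 8147.1 / 0.961 = 8477.73.
Real regional output 2018 = 10157.6 / 1.274 = 7973.00.
Real growth = 7973.00 / 8477.73 − 1 = -0.0595.

-5.95%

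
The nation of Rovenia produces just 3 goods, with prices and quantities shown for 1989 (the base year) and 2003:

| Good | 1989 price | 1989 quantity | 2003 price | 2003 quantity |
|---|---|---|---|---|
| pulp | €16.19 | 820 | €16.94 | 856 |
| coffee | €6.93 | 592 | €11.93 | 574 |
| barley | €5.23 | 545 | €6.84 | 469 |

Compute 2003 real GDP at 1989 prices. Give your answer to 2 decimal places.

€20289.33

Real GDP 2003 = Σ (p_1989 × q_2003) = 16.19·856 + 6.93·574 + 5.23·469 = 20289.33.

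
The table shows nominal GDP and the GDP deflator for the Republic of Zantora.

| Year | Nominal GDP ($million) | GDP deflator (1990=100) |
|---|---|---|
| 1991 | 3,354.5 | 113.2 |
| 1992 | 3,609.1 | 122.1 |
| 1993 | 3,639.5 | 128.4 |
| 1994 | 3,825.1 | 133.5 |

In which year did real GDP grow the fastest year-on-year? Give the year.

1992: real = 3609.1/1.221 = 2955.86; growth vs 1991 (2963.34) = -0.25%.
1993: real = 3639.5/1.284 = 2834.50; growth vs 1992 (2955.86) = -4.11%.
1994: real = 3825.1/1.335 = 2865.24; growth vs 1993 (2834.50) = 1.08%.

1994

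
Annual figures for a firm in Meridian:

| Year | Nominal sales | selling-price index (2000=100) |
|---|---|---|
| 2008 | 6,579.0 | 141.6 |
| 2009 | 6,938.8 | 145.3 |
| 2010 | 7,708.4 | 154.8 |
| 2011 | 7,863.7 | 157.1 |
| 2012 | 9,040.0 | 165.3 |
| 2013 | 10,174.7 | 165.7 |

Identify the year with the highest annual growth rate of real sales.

2009: real = 6938.8/1.453 = 4775.50; growth vs 2008 (4646.19) = 2.78%.
2010: real = 7708.4/1.548 = 4979.59; growth vs 2009 (4775.50) = 4.27%.
2011: real = 7863.7/1.571 = 5005.54; growth vs 2010 (4979.59) = 0.52%.
2012: real = 9040.0/1.653 = 5468.84; growth vs 2011 (5005.54) = 9.26%.
2013: real = 10174.7/1.657 = 6140.43; growth vs 2012 (5468.84) = 12.28%.

2013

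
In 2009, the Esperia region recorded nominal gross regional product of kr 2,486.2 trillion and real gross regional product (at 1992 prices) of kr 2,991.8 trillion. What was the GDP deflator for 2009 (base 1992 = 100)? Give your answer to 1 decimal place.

GDP deflator = (Nominal / Real) × 100 = 2486.2 / 2991.8 × 100 = 83.10.

83.1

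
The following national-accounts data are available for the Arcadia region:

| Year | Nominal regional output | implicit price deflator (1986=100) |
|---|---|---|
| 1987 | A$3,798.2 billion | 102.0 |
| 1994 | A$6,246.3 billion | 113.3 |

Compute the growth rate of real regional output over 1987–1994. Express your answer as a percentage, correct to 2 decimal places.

Deflate each year: 1987 → 3798.2/1.020 = 3723.73; 1994 → 6246.3/1.133 = 5513.06.
So real regional output changed by 5513.06/3723.73 − 1 = 0.4805, i.e. 48.05%.

48.05%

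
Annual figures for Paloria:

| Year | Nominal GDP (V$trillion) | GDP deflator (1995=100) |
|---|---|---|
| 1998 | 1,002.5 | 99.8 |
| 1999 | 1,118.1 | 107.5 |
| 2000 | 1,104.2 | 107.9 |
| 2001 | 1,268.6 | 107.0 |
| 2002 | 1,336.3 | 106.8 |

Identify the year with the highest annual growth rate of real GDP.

1999: real = 1118.1/1.075 = 1040.09; growth vs 1998 (1004.51) = 3.54%.
2000: real = 1104.2/1.079 = 1023.35; growth vs 1999 (1040.09) = -1.61%.
2001: real = 1268.6/1.070 = 1185.61; growth vs 2000 (1023.35) = 15.86%.
2002: real = 1336.3/1.068 = 1251.22; growth vs 2001 (1185.61) = 5.53%.

2001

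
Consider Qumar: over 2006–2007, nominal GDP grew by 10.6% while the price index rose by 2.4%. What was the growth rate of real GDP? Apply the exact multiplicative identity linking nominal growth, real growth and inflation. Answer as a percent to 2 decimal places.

(1 + g_nom) = (1 + g_real)(1 + π), so g_real = 1.1060 / 1.0240 − 1 = 0.08008.

8.01%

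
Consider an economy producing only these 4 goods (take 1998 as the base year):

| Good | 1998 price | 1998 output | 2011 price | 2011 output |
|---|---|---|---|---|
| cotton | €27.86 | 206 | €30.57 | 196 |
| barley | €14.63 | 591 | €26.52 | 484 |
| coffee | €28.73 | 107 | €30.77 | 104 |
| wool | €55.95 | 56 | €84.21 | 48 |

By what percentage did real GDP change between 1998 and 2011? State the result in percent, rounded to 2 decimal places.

-11.55%

Real GDP 1998 = Nominal GDP 1998 = 27.86·206 + 14.63·591 + 28.73·107 + 55.95·56 = 20592.80.
Real GDP 2011 (at 1998 prices) = 27.86·196 + 14.63·484 + 28.73·104 + 55.95·48 = 18215.00.
Real growth = 18215.00/20592.80 − 1 = -0.1155.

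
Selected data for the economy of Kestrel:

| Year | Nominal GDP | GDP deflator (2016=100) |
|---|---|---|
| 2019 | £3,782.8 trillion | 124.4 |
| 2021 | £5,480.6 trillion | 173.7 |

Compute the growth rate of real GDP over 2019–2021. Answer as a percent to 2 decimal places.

3.76%

Deflate each year: 2019 → 3782.8/1.244 = 3040.84; 2021 → 5480.6/1.737 = 3155.21.
So real GDP changed by 3155.21/3040.84 − 1 = 0.0376, i.e. 3.76%.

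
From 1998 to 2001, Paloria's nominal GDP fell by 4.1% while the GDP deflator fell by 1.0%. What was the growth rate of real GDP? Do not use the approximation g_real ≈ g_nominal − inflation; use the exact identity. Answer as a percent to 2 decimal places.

(1 + g_nom) = (1 + g_real)(1 + π), so g_real = 0.9590 / 0.9900 − 1 = -0.03131.

-3.13%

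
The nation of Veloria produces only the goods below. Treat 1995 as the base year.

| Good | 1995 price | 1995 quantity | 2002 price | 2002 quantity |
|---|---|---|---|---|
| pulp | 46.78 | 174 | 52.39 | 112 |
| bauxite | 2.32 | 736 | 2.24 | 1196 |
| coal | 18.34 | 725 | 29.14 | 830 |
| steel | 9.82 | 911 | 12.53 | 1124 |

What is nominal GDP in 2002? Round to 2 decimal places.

46816.64

Nominal GDP 2002 = Σ (p_2002 × q_2002) = 52.39·112 + 2.24·1196 + 29.14·830 + 12.53·1124 = 46816.64.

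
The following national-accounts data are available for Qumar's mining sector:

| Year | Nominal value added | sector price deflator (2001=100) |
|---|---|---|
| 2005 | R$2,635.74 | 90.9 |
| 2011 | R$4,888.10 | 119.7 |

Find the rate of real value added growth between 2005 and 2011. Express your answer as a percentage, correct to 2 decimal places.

Real value added 2005 = 2635.74 / 0.909 = 2899.60.
Real value added 2011 = 4888.10 / 1.197 = 4083.63.
Real growth = 4083.63 / 2899.60 − 1 = 0.4083.

40.83%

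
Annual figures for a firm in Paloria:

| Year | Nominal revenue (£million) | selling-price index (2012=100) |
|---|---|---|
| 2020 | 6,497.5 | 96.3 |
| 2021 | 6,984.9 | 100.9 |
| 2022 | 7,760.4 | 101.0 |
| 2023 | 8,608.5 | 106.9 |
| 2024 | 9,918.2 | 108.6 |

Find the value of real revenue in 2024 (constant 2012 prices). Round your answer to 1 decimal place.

£9,132.8 million

Real revenue 2024 = 9918.2 / 1.086 = 9132.78.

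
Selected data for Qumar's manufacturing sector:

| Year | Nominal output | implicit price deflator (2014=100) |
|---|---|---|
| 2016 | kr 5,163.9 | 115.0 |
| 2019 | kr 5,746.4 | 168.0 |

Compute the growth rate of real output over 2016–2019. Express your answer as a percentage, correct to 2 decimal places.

Deflate each year: 2016 → 5163.9/1.150 = 4490.35; 2019 → 5746.4/1.680 = 3420.48.
So real output changed by 3420.48/4490.35 − 1 = -0.2383, i.e. -23.83%.

-23.83%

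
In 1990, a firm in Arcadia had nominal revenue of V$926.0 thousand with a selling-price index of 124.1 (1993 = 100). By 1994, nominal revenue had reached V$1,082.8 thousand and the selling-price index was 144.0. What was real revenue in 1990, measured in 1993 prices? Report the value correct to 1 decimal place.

Real revenue = Nominal / (selling-price index/100) = 926.0 / 1.241 = 746.17.

V$746.2 thousand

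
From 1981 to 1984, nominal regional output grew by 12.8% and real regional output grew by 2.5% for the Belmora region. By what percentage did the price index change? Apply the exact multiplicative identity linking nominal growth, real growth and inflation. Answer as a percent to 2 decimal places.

(1 + g_nom) = (1 + g_real)(1 + π), so π = 1.1280 / 1.0250 − 1 = 0.10049.

10.05%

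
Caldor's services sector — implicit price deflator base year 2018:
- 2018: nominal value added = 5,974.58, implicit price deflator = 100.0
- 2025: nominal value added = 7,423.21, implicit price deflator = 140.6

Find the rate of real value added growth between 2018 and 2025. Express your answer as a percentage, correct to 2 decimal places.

-11.63%

Deflate each year: 2018 → 5974.58/1.000 = 5974.58; 2025 → 7423.21/1.406 = 5279.67.
So real value added changed by 5279.67/5974.58 − 1 = -0.1163, i.e. -11.63%.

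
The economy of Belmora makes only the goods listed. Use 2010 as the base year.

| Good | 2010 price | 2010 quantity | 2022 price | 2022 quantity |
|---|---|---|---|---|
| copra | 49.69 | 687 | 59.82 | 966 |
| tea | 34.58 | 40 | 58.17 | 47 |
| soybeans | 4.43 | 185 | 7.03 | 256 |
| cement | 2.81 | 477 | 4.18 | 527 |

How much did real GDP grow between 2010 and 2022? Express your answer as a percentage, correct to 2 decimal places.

Real GDP 2010 = Nominal GDP 2010 = 49.69·687 + 34.58·40 + 4.43·185 + 2.81·477 = 37680.15.
Real GDP 2022 (at 2010 prices) = 49.69·966 + 34.58·47 + 4.43·256 + 2.81·527 = 52240.75.
Real growth = 52240.75/37680.15 − 1 = 0.3864.

38.64%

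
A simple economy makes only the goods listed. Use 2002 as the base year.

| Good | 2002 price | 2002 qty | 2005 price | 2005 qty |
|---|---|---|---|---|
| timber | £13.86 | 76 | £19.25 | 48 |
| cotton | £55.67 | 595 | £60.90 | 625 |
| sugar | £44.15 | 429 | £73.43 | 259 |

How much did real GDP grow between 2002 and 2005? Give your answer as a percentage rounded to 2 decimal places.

Real GDP 2002 = Nominal GDP 2002 = 13.86·76 + 55.67·595 + 44.15·429 = 53117.36.
Real GDP 2005 (at 2002 prices) = 13.86·48 + 55.67·625 + 44.15·259 = 46893.88.
Real growth = 46893.88/53117.36 − 1 = -0.1172.

-11.72%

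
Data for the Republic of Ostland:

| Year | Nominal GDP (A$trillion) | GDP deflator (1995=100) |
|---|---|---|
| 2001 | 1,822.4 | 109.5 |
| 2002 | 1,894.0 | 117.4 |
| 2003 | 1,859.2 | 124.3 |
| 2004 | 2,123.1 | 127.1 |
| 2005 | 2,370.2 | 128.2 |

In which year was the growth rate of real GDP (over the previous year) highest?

2004

2002: real = 1894.0/1.174 = 1613.29; growth vs 2001 (1664.29) = -3.06%.
2003: real = 1859.2/1.243 = 1495.74; growth vs 2002 (1613.29) = -7.29%.
2004: real = 2123.1/1.271 = 1670.42; growth vs 2003 (1495.74) = 11.68%.
2005: real = 2370.2/1.282 = 1848.83; growth vs 2004 (1670.42) = 10.68%.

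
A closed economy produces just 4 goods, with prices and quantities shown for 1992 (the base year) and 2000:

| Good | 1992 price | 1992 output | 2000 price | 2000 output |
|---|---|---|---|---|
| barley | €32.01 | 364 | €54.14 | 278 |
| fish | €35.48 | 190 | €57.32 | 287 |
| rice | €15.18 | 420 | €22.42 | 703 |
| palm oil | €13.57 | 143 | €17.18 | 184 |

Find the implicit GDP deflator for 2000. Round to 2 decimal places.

156.35

Nominal GDP 2000 = 54.14·278 + 57.32·287 + 22.42·703 + 17.18·184 = 50424.14.
Real GDP 2000 (at 1992 prices) = 32.01·278 + 35.48·287 + 15.18·703 + 13.57·184 = 32249.96.
Deflator = Nominal/Real × 100 = 50424.14/32249.96 × 100 = 156.354.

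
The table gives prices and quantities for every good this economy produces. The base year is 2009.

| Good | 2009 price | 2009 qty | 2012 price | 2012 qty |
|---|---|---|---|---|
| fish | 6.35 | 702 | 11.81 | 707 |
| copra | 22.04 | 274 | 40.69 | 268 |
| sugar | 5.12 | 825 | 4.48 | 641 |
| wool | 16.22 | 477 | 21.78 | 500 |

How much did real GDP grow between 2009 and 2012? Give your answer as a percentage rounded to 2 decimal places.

Real GDP 2009 = Nominal GDP 2009 = 6.35·702 + 22.04·274 + 5.12·825 + 16.22·477 = 22457.60.
Real GDP 2012 (at 2009 prices) = 6.35·707 + 22.04·268 + 5.12·641 + 16.22·500 = 21788.09.
Real growth = 21788.09/22457.60 − 1 = -0.0298.

-2.98%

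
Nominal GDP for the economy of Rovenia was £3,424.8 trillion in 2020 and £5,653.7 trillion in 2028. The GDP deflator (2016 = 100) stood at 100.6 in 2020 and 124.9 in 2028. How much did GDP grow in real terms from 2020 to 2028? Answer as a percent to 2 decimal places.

Deflate each year: 2020 → 3424.8/1.006 = 3404.37; 2028 → 5653.7/1.249 = 4526.58.
So real GDP changed by 4526.58/3404.37 − 1 = 0.3296, i.e. 32.96%.

32.96%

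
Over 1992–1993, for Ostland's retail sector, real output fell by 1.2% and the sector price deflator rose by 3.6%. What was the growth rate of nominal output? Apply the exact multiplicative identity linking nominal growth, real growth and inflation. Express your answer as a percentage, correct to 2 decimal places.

(1 + g_nom) = (1 + g_real)(1 + π) = 0.9880 × 1.0360 = 1.02357.

2.36%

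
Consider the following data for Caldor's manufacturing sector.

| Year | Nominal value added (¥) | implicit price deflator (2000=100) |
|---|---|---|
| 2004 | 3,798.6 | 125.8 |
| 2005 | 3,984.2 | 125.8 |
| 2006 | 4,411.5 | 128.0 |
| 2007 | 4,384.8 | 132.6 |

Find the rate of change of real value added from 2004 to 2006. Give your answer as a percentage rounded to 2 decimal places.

Real value added 2004 = 3798.6/1.258 = 3019.55.
Real value added 2006 = 4411.5/1.280 = 3446.48.
Change = 3446.48/3019.55 − 1 = 0.1414.

14.14%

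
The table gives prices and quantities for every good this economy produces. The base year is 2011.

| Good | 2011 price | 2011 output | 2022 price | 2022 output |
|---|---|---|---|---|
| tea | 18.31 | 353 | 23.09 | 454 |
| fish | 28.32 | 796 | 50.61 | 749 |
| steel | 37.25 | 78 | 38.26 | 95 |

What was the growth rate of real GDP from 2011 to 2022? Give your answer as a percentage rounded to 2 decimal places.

Real GDP 2011 = Nominal GDP 2011 = 18.31·353 + 28.32·796 + 37.25·78 = 31911.65.
Real GDP 2022 (at 2011 prices) = 18.31·454 + 28.32·749 + 37.25·95 = 33063.17.
Real growth = 33063.17/31911.65 − 1 = 0.0361.

3.61%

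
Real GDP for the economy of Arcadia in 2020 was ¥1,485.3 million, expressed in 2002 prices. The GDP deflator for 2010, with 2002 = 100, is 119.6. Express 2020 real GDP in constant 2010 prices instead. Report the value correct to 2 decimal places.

Real GDP in 2010 prices = Real GDP in 2002 prices × (P_2010/P_2002) = 1485.3 × 1.196 = 1776.42.

¥1,776.42 million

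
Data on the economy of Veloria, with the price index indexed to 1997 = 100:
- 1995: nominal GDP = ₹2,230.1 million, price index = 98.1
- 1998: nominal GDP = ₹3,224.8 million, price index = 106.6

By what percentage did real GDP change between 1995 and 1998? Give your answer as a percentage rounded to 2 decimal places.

Deflate each year: 1995 → 2230.1/0.981 = 2273.29; 1998 → 3224.8/1.066 = 3025.14.
So real GDP changed by 3025.14/2273.29 − 1 = 0.3307, i.e. 33.07%.

33.07%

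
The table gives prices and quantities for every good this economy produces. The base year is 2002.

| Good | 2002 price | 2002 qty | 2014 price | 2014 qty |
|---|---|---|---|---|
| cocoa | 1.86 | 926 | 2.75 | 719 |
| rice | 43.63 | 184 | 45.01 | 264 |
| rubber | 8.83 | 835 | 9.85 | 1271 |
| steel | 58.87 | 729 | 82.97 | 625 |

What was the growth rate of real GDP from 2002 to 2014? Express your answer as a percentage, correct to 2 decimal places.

Real GDP 2002 = Nominal GDP 2002 = 1.86·926 + 43.63·184 + 8.83·835 + 58.87·729 = 60039.56.
Real GDP 2014 (at 2002 prices) = 1.86·719 + 43.63·264 + 8.83·1271 + 58.87·625 = 60872.34.
Real growth = 60872.34/60039.56 − 1 = 0.0139.

1.39%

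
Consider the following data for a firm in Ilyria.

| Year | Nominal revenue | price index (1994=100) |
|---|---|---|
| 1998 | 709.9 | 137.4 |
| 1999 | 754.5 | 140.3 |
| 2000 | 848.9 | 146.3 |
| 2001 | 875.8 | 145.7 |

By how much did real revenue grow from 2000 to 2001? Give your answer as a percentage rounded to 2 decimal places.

3.59%

Real revenue 2000 = 848.9/1.463 = 580.25.
Real revenue 2001 = 875.8/1.457 = 601.10.
Change = 601.10/580.25 − 1 = 0.0359.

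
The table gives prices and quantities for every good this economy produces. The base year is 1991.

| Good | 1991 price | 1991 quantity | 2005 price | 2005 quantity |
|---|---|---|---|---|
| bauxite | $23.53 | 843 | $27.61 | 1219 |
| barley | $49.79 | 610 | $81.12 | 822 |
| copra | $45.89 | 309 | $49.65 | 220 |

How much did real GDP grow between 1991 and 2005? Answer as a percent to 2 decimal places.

Real GDP 1991 = Nominal GDP 1991 = 23.53·843 + 49.79·610 + 45.89·309 = 64387.70.
Real GDP 2005 (at 1991 prices) = 23.53·1219 + 49.79·822 + 45.89·220 = 79706.25.
Real growth = 79706.25/64387.70 − 1 = 0.2379.

23.79%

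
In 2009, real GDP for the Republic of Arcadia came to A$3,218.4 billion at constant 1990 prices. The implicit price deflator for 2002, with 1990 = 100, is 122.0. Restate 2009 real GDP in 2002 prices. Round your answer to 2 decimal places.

A$3,926.45 billion

Real GDP in 2002 prices = Real GDP in 1990 prices × (P_2002/P_1990) = 3218.4 × 1.220 = 3926.45.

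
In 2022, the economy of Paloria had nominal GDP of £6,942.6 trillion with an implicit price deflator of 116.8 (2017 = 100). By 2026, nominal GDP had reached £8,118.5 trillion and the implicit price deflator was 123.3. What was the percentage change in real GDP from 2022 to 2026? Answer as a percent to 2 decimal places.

10.77%

Deflate each year: 2022 → 6942.6/1.168 = 5944.01; 2026 → 8118.5/1.233 = 6584.35.
So real GDP changed by 6584.35/5944.01 − 1 = 0.1077, i.e. 10.77%.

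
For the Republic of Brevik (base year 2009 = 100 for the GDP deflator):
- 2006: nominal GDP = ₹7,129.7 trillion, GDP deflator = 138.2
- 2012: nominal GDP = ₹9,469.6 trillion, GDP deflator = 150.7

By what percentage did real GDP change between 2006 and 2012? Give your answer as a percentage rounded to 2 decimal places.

21.80%

Real GDP 2006 = 7129.7 / 1.382 = 5158.97.
Real GDP 2012 = 9469.6 / 1.507 = 6283.74.
Real growth = 6283.74 / 5158.97 − 1 = 0.2180.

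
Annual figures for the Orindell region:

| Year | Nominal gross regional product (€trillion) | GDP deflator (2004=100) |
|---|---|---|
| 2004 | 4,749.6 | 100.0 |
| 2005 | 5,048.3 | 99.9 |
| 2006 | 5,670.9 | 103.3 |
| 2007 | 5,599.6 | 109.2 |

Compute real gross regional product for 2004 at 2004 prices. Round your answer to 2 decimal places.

Real gross regional product 2004 = 4749.6 / 1.000 = 4749.60.

€4,749.60 trillion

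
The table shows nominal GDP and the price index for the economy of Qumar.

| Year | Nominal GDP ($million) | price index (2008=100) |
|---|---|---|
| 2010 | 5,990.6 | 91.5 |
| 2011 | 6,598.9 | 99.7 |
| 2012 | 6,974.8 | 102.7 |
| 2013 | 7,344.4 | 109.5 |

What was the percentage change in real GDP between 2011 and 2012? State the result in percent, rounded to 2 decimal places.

2.61%

Real GDP 2011 = 6598.9/0.997 = 6618.76.
Real GDP 2012 = 6974.8/1.027 = 6791.43.
Change = 6791.43/6618.76 − 1 = 0.0261.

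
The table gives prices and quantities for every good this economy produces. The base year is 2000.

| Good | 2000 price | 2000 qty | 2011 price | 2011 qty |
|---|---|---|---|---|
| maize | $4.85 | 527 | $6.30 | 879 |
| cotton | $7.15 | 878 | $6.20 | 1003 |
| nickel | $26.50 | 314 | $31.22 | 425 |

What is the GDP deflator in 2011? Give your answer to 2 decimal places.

Nominal GDP 2011 = 6.30·879 + 6.20·1003 + 31.22·425 = 25024.80.
Real GDP 2011 (at 2000 prices) = 4.85·879 + 7.15·1003 + 26.50·425 = 22697.10.
Deflator = Nominal/Real × 100 = 25024.80/22697.10 × 100 = 110.255.

110.26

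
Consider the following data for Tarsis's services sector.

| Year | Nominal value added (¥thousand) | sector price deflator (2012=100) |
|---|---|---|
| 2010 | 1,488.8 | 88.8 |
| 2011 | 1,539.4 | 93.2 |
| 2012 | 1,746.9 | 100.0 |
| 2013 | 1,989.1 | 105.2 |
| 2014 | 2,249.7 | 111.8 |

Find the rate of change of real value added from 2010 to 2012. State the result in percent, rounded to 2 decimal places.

Real value added 2010 = 1488.8/0.888 = 1676.58.
Real value added 2012 = 1746.9/1.000 = 1746.90.
Change = 1746.90/1676.58 − 1 = 0.0419.

4.19%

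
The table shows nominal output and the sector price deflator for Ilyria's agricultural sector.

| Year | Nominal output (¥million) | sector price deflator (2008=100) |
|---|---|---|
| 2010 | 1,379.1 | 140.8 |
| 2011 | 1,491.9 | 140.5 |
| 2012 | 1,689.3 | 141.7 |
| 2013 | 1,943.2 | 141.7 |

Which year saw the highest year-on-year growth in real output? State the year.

2013

2011: real = 1491.9/1.405 = 1061.85; growth vs 2010 (979.47) = 8.41%.
2012: real = 1689.3/1.417 = 1192.17; growth vs 2011 (1061.85) = 12.27%.
2013: real = 1943.2/1.417 = 1371.35; growth vs 2012 (1192.17) = 15.03%.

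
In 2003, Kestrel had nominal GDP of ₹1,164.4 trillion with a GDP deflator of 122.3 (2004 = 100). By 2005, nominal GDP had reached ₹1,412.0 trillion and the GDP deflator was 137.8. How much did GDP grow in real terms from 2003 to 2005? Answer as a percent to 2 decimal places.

7.62%

Deflate each year: 2003 → 1164.4/1.223 = 952.09; 2005 → 1412.0/1.378 = 1024.67.
So real GDP changed by 1024.67/952.09 − 1 = 0.0762, i.e. 7.62%.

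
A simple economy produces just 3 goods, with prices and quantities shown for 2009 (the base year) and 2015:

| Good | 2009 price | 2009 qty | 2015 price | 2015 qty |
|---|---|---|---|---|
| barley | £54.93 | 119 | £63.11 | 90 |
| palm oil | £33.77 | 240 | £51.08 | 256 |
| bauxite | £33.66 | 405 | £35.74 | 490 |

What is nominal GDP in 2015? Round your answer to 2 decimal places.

£36268.98

Nominal GDP 2015 = Σ (p_2015 × q_2015) = 63.11·90 + 51.08·256 + 35.74·490 = 36268.98.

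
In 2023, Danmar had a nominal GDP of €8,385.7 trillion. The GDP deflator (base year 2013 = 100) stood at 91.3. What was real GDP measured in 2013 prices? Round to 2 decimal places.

Real GDP = Nominal / (GDP deflator/100) = 8385.7 / 0.913 = 9184.78.

€9,184.78 trillion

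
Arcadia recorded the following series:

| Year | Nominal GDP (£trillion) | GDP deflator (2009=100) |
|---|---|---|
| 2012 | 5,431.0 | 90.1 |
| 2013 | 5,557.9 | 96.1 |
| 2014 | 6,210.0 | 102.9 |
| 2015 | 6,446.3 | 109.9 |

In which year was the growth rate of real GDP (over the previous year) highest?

2014

2013: real = 5557.9/0.961 = 5783.45; growth vs 2012 (6027.75) = -4.05%.
2014: real = 6210.0/1.029 = 6034.99; growth vs 2013 (5783.45) = 4.35%.
2015: real = 6446.3/1.099 = 5865.61; growth vs 2014 (6034.99) = -2.81%.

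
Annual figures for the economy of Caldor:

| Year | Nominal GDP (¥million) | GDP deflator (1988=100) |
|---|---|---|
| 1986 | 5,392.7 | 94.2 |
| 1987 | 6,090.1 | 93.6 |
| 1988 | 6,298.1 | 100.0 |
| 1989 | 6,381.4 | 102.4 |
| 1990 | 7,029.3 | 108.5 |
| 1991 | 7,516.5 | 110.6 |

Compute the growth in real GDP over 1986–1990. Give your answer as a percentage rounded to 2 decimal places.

13.17%

Real GDP 1986 = 5392.7/0.942 = 5724.73.
Real GDP 1990 = 7029.3/1.085 = 6478.62.
Change = 6478.62/5724.73 − 1 = 0.1317.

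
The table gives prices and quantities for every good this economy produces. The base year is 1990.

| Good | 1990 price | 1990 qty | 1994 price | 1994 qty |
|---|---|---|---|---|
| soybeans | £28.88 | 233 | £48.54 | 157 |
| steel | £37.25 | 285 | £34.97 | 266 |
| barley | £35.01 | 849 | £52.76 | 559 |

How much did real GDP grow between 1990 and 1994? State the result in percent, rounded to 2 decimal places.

-27.74%

Real GDP 1990 = Nominal GDP 1990 = 28.88·233 + 37.25·285 + 35.01·849 = 47068.78.
Real GDP 1994 (at 1990 prices) = 28.88·157 + 37.25·266 + 35.01·559 = 34013.25.
Real growth = 34013.25/47068.78 − 1 = -0.2774.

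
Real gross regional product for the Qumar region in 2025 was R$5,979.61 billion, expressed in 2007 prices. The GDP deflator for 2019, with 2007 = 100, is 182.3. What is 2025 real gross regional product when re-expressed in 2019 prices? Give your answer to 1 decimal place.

R$10,900.8 billion

Real gross regional product in 2019 prices = Real gross regional product in 2007 prices × (P_2019/P_2007) = 5979.61 × 1.823 = 10900.83.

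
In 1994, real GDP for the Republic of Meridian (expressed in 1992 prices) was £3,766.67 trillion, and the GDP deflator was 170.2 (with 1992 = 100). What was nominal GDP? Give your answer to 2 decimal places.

£6,410.87 trillion

Nominal GDP = Real × (GDP deflator/100) = 3766.67 × 1.702 = 6410.87.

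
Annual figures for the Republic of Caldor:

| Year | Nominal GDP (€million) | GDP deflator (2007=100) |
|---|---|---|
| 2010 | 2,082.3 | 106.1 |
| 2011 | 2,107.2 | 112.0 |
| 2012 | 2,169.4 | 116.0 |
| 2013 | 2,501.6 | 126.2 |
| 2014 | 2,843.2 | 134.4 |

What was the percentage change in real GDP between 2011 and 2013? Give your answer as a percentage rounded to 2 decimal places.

5.36%

Real GDP 2011 = 2107.2/1.120 = 1881.43.
Real GDP 2013 = 2501.6/1.262 = 1982.25.
Change = 1982.25/1881.43 − 1 = 0.0536.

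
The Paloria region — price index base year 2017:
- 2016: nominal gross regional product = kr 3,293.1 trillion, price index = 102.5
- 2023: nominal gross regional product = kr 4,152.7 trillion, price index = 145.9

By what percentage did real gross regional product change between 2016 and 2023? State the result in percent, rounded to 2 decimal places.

Deflate each year: 2016 → 3293.1/1.025 = 3212.78; 2023 → 4152.7/1.459 = 2846.26.
So real gross regional product changed by 2846.26/3212.78 − 1 = -0.1141, i.e. -11.41%.

-11.41%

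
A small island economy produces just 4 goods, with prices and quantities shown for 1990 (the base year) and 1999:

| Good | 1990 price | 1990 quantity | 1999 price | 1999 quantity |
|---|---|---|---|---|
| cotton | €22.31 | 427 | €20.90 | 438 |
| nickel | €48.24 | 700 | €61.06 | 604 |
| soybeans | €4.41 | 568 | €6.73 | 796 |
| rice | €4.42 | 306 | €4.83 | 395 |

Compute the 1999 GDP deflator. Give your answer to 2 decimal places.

120.68

Nominal GDP 1999 = 20.90·438 + 61.06·604 + 6.73·796 + 4.83·395 = 53299.37.
Real GDP 1999 (at 1990 prices) = 22.31·438 + 48.24·604 + 4.41·796 + 4.42·395 = 44165.00.
Deflator = Nominal/Real × 100 = 53299.37/44165.00 × 100 = 120.682.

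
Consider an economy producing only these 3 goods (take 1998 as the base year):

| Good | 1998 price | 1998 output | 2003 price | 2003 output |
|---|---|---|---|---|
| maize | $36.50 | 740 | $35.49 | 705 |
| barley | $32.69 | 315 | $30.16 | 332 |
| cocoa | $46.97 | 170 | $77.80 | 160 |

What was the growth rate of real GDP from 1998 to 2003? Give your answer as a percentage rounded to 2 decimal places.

-2.63%

Real GDP 1998 = Nominal GDP 1998 = 36.50·740 + 32.69·315 + 46.97·170 = 45292.25.
Real GDP 2003 (at 1998 prices) = 36.50·705 + 32.69·332 + 46.97·160 = 44100.78.
Real growth = 44100.78/45292.25 − 1 = -0.0263.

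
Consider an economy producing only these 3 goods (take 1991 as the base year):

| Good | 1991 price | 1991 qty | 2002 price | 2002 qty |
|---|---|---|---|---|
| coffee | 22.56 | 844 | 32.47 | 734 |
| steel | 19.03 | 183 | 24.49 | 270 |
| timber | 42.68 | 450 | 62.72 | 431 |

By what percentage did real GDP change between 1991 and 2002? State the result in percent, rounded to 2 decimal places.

Real GDP 1991 = Nominal GDP 1991 = 22.56·844 + 19.03·183 + 42.68·450 = 41729.13.
Real GDP 2002 (at 1991 prices) = 22.56·734 + 19.03·270 + 42.68·431 = 40092.22.
Real growth = 40092.22/41729.13 − 1 = -0.0392.

-3.92%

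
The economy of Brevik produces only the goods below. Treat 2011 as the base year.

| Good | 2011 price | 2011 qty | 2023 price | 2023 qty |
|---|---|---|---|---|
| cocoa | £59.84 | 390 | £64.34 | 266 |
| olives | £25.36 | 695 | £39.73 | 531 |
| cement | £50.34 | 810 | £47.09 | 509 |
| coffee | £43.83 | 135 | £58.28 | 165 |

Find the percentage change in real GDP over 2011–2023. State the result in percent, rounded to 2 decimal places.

Real GDP 2011 = Nominal GDP 2011 = 59.84·390 + 25.36·695 + 50.34·810 + 43.83·135 = 87655.25.
Real GDP 2023 (at 2011 prices) = 59.84·266 + 25.36·531 + 50.34·509 + 43.83·165 = 62238.61.
Real growth = 62238.61/87655.25 − 1 = -0.2900.

-29.00%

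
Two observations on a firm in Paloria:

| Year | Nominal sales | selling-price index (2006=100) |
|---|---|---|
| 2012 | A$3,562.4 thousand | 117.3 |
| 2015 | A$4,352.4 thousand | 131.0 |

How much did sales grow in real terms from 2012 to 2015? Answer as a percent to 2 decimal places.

9.40%

Deflate each year: 2012 → 3562.4/1.173 = 3037.00; 2015 → 4352.4/1.310 = 3322.44.
So real sales changed by 3322.44/3037.00 − 1 = 0.0940, i.e. 9.40%.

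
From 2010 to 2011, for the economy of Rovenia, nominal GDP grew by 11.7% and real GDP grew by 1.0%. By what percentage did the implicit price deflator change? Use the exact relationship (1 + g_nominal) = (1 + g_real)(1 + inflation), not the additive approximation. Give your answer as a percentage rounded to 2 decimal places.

(1 + g_nom) = (1 + g_real)(1 + π), so π = 1.1170 / 1.0100 − 1 = 0.10594.

10.59%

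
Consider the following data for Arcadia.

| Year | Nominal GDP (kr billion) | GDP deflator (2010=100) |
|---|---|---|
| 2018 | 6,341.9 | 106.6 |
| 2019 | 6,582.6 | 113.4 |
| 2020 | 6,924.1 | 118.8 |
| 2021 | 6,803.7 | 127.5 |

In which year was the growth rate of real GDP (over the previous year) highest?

2019: real = 6582.6/1.134 = 5804.76; growth vs 2018 (5949.25) = -2.43%.
2020: real = 6924.1/1.188 = 5828.37; growth vs 2019 (5804.76) = 0.41%.
2021: real = 6803.7/1.275 = 5336.24; growth vs 2020 (5828.37) = -8.44%.

2020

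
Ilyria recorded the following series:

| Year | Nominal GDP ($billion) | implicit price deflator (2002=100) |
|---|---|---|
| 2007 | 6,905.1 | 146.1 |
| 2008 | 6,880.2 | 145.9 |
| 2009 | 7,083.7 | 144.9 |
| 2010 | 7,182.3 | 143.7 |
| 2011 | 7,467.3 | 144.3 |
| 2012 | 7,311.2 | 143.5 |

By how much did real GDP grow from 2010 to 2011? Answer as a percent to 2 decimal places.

3.54%

Real GDP 2010 = 7182.3/1.437 = 4998.12.
Real GDP 2011 = 7467.3/1.443 = 5174.84.
Change = 5174.84/4998.12 − 1 = 0.0354.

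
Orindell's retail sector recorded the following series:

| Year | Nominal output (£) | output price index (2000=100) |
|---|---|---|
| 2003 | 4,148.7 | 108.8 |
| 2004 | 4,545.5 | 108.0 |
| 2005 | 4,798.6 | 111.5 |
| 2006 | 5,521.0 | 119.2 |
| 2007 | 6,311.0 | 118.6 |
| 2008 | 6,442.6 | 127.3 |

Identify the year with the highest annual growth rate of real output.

2004: real = 4545.5/1.080 = 4208.80; growth vs 2003 (3813.14) = 10.38%.
2005: real = 4798.6/1.115 = 4303.68; growth vs 2004 (4208.80) = 2.25%.
2006: real = 5521.0/1.192 = 4631.71; growth vs 2005 (4303.68) = 7.62%.
2007: real = 6311.0/1.186 = 5321.25; growth vs 2006 (4631.71) = 14.89%.
2008: real = 6442.6/1.273 = 5060.96; growth vs 2007 (5321.25) = -4.89%.

2007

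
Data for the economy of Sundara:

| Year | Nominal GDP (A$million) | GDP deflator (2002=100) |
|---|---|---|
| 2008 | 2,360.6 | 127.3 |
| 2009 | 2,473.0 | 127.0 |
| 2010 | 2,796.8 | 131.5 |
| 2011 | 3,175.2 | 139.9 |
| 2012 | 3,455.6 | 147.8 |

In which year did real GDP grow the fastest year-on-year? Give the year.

2009: real = 2473.0/1.270 = 1947.24; growth vs 2008 (1854.36) = 5.01%.
2010: real = 2796.8/1.315 = 2126.84; growth vs 2009 (1947.24) = 9.22%.
2011: real = 3175.2/1.399 = 2269.62; growth vs 2010 (2126.84) = 6.71%.
2012: real = 3455.6/1.478 = 2338.02; growth vs 2011 (2269.62) = 3.01%.

2010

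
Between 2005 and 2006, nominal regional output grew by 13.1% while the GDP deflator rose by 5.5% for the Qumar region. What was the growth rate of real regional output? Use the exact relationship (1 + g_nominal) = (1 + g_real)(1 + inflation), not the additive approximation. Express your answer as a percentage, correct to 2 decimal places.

(1 + g_nom) = (1 + g_real)(1 + π), so g_real = 1.1310 / 1.0550 − 1 = 0.07204.

7.20%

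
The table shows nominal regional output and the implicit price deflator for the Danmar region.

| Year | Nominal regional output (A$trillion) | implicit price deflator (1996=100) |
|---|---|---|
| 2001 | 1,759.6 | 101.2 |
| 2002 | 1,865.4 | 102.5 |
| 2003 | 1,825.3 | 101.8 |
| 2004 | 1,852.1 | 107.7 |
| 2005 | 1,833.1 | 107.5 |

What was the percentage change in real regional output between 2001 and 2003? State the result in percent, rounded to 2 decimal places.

3.12%

Real regional output 2001 = 1759.6/1.012 = 1738.74.
Real regional output 2003 = 1825.3/1.018 = 1793.03.
Change = 1793.03/1738.74 − 1 = 0.0312.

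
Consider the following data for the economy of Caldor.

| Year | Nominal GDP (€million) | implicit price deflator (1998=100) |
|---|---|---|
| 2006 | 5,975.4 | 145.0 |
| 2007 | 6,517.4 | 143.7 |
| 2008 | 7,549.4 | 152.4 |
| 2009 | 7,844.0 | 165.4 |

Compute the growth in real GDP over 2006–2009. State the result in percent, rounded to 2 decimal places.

15.08%

Real GDP 2006 = 5975.4/1.450 = 4120.97.
Real GDP 2009 = 7844.0/1.654 = 4742.44.
Change = 4742.44/4120.97 − 1 = 0.1508.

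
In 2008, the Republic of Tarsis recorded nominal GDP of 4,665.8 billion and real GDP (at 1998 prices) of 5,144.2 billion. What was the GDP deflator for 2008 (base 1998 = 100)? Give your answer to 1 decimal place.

GDP deflator = (Nominal / Real) × 100 = 4665.8 / 5144.2 × 100 = 90.70.

90.7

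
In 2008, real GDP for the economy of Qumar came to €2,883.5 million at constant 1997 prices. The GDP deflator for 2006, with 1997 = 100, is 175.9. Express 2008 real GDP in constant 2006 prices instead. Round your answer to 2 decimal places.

Real GDP in 2006 prices = Real GDP in 1997 prices × (P_2006/P_1997) = 2883.5 × 1.759 = 5072.08.

€5,072.08 million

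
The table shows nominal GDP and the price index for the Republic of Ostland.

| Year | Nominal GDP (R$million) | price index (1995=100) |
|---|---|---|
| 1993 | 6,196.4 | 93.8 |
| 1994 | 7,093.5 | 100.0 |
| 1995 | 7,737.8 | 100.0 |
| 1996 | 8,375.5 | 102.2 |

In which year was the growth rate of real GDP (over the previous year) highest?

1995

1994: real = 7093.5/1.000 = 7093.50; growth vs 1993 (6605.97) = 7.38%.
1995: real = 7737.8/1.000 = 7737.80; growth vs 1994 (7093.50) = 9.08%.
1996: real = 8375.5/1.022 = 8195.21; growth vs 1995 (7737.80) = 5.91%.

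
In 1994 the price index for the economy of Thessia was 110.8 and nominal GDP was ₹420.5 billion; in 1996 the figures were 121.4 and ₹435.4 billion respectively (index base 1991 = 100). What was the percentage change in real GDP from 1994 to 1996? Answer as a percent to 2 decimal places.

-5.50%

Deflate each year: 1994 → 420.5/1.108 = 379.51; 1996 → 435.4/1.214 = 358.65.
So real GDP changed by 358.65/379.51 − 1 = -0.0550, i.e. -5.50%.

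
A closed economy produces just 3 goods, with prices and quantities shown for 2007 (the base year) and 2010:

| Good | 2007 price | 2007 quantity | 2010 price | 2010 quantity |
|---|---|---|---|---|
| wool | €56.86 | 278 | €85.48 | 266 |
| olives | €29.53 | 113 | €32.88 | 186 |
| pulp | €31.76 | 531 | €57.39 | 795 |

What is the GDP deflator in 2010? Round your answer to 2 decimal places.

162.38

Nominal GDP 2010 = 85.48·266 + 32.88·186 + 57.39·795 = 74478.41.
Real GDP 2010 (at 2007 prices) = 56.86·266 + 29.53·186 + 31.76·795 = 45866.54.
Deflator = Nominal/Real × 100 = 74478.41/45866.54 × 100 = 162.381.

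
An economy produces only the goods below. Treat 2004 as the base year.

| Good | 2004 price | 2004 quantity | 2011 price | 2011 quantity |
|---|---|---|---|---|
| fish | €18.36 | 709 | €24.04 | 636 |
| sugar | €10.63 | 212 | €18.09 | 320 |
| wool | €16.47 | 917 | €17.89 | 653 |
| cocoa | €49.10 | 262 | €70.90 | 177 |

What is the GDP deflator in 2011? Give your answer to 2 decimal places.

Nominal GDP 2011 = 24.04·636 + 18.09·320 + 17.89·653 + 70.90·177 = 45309.71.
Real GDP 2011 (at 2004 prices) = 18.36·636 + 10.63·320 + 16.47·653 + 49.10·177 = 34524.17.
Deflator = Nominal/Real × 100 = 45309.71/34524.17 × 100 = 131.241.

131.24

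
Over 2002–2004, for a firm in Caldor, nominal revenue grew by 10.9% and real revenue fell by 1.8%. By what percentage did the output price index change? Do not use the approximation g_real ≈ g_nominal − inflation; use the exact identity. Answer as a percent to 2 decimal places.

12.93%

(1 + g_nom) = (1 + g_real)(1 + π), so π = 1.1090 / 0.9820 − 1 = 0.12933.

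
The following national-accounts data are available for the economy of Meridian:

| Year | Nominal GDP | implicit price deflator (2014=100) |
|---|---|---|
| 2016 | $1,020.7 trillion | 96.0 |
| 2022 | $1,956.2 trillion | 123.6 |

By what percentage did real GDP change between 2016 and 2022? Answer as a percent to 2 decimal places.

Deflate each year: 2016 → 1020.7/0.960 = 1063.23; 2022 → 1956.2/1.236 = 1582.69.
So real GDP changed by 1582.69/1063.23 − 1 = 0.4886, i.e. 48.86%.

48.86%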